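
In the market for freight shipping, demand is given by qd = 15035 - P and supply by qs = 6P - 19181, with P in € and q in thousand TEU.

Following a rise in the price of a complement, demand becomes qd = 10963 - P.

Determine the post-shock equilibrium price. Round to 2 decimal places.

4306.29

Before the shock: 15035 - P = 6P - 19181 ⇒ 34216 = 7P ⇒ P = 4888, q = 10147.
After the shift, demand is qd = 10963 - P and supply is qs = 6P - 19181.
New equilibrium: 10963 - P = 6P - 19181 ⇒ 30144 = 7P ⇒ P = 30144/7 ≈ 4306.2857, q = 46597/7 ≈ 6656.7143.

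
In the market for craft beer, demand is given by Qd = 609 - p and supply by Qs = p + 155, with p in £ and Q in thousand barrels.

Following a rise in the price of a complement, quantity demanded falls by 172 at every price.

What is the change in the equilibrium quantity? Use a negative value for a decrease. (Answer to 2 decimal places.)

-86.00

Initially, 609 - p = p + 155, so 454 = 2p and p = 227, Q = 382.
The shock moves the curves to Qd = 437 - p and Qs = p + 155.
Equate the new curves: 437 - p = p + 155, giving 282 = 2p, p = 141, Q = 296.
ΔQ = 296 − 382 = -86.00.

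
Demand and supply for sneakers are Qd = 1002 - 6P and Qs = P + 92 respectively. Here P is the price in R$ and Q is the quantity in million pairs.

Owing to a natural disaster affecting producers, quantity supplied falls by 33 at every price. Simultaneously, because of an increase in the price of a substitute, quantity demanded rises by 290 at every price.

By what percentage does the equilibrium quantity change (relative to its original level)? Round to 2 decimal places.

+5.92

Solve the original market: 1002 - 6P = P + 92, hence P = 130 and Q = 222.
With the change applied: demand Qd = 1292 - 6P, supply Qs = P + 59.
Setting them equal: 1292 - 6P = P + 59 → 1233 = 7P, so P = 1233/7 ≈ 176.1429 and Q = 1646/7 ≈ 235.1429.
%ΔQ = (235.1429 − 222) / 222 × 100 = +5.92%.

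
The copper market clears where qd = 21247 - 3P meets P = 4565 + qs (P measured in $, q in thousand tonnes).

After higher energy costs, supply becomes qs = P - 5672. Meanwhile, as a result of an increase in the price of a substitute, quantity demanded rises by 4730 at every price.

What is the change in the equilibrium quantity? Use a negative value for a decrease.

+352.25

Solve the original market: 21247 - 3P = P - 4565, hence P = 6453 and q = 1888.
The new curves are qd = 25977 - 3P (demand) and qs = P - 5672 (supply).
Clearing the new market: 25977 - 3P = P - 5672, so P = 7912.25 and q = 2240.25.
Δq = 2240.25 − 1888 = +352.25.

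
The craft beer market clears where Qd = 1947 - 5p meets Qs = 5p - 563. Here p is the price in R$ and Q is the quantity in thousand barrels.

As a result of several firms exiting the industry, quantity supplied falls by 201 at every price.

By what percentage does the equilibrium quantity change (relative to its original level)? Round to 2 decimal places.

-14.52

Before the shock: 1947 - 5p = 5p - 563 ⇒ 2510 = 10p ⇒ p = 251, Q = 692.
After the shift, demand is Qd = 1947 - 5p and supply is Qs = 5p - 764.
Clearing the new market: 1947 - 5p = 5p - 764, so p = 271.1 and Q = 591.5.
%ΔQ = (591.5 − 692) / 692 × 100 = -14.52%.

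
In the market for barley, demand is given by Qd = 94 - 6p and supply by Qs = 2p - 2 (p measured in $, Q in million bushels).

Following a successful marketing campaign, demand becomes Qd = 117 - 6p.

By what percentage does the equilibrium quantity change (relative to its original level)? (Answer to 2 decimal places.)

+26.14

Solve the original market: 94 - 6p = 2p - 2, hence p = 12 and Q = 22.
With the change applied: demand Qd = 117 - 6p, supply Qs = 2p - 2.
Equate the new curves: 117 - 6p = 2p - 2, giving 119 = 8p, p = 14.875, Q = 27.75.
%ΔQ = (27.75 − 22) / 22 × 100 = +26.14%.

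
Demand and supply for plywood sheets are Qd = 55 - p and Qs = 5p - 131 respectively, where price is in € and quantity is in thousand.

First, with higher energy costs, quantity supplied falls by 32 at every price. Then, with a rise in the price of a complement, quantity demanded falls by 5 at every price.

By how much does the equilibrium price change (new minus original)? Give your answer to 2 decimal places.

+4.50

Initially, 55 - p = 5p - 131, so 186 = 6p and p = 31, Q = 24.
The shock moves the curves to Qd = 50 - p and Qs = 5p - 163.
Clearing the new market: 50 - p = 5p - 163, so p = 35.5 and Q = 14.5.
Δp = 35.5 − 31 = +4.50.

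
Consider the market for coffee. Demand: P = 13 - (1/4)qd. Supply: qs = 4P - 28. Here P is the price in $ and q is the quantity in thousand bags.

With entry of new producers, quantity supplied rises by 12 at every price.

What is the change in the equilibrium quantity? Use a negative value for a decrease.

Solve the original market: 52 - 4P = 4P - 28, hence P = 10 and q = 12.
The new curves are qd = 52 - 4P (demand) and qs = 4P - 16 (supply).
Clearing the new market: 52 - 4P = 4P - 16, so P = 8.5 and q = 18.
Δq = 18 − 12 = +6.

+6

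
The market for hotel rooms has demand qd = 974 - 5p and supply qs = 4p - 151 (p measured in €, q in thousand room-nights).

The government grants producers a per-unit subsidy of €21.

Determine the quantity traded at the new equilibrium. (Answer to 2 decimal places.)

395.67

Before the shock: 974 - 5p = 4p - 151 ⇒ 1125 = 9p ⇒ p = 125, q = 349.
Since sellers receive the price plus the subsidy, the effective supply curve becomes qs = 4p - 67.
New equilibrium: 974 - 5p = 4p - 67 ⇒ 1041 = 9p ⇒ p = 347/3 ≈ 115.6667, q = 1187/3 ≈ 395.6667.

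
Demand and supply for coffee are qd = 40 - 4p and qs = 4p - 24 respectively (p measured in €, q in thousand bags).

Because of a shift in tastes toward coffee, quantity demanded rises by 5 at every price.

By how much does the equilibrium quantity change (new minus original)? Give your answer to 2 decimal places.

+2.50

Solve the original market: 40 - 4p = 4p - 24, hence p = 8 and q = 8.
The new curves are qd = 45 - 4p (demand) and qs = 4p - 24 (supply).
Clearing the new market: 45 - 4p = 4p - 24, so p = 8.625 and q = 10.5.
Δq = 10.5 − 8 = +2.50.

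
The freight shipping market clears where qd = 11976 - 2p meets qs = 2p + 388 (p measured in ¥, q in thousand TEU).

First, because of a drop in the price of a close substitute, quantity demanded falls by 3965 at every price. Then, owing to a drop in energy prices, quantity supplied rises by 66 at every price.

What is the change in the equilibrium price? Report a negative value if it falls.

Solve the original market: 11976 - 2p = 2p + 388, hence p = 2897 and q = 6182.
The shock moves the curves to qd = 8011 - 2p and qs = 2p + 454.
Clearing the new market: 8011 - 2p = 2p + 454, so p = 1889.25 and q = 4232.5.
Δp = 1889.25 − 2897 = -1007.75.

-1007.75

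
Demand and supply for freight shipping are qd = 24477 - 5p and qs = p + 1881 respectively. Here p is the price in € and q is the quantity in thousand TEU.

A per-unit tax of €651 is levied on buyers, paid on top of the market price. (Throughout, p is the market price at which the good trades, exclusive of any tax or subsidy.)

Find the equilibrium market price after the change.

3223.5

Solve the original market: 24477 - 5p = p + 1881, hence p = 3766 and q = 5647.
Since buyers pay the price plus the tax, the effective demand curve becomes qd = 21222 - 5p.
Setting them equal: 21222 - 5p = p + 1881 → 19341 = 6p, so p = 3223.5 and q = 5104.5.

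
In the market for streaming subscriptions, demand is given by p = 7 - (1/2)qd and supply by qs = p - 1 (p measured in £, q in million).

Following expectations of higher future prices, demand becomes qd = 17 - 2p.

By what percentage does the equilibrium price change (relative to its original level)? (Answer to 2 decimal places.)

+20.00

Solve the original market: 14 - 2p = p - 1, hence p = 5 and q = 4.
The shock moves the curves to qd = 17 - 2p and qs = p - 1.
New equilibrium: 17 - 2p = p - 1 ⇒ 18 = 3p ⇒ p = 6, q = 5.
%Δp = (6 − 5) / 5 × 100 = +20.00%.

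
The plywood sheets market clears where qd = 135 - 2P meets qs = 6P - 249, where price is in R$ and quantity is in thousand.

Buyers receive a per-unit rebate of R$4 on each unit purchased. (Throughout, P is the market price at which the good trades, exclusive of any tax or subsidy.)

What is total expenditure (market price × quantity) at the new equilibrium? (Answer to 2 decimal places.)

Before the shock: 135 - 2P = 6P - 249 ⇒ 384 = 8P ⇒ P = 48, q = 39.
Since buyers' out-of-pocket price is the market price minus the rebate, the effective demand curve becomes qd = 143 - 2P.
New equilibrium: 143 - 2P = 6P - 249 ⇒ 392 = 8P ⇒ P = 49, q = 45.
New expenditure = 49 × 45 = 2205.00.

2205.00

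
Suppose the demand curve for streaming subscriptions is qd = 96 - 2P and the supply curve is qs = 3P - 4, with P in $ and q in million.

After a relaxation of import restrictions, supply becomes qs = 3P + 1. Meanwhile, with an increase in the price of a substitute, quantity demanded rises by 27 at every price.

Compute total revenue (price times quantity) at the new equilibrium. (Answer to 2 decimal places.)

Original equilibrium: 96 - 2P = 3P - 4 gives 100 = 5P, so P = 20 and q = 56.
The shock moves the curves to qd = 123 - 2P and qs = 3P + 1.
New equilibrium: 123 - 2P = 3P + 1 ⇒ 122 = 5P ⇒ P = 24.4, q = 74.2.
New expenditure = 24.4 × 74.2 = 1810.48.

1810.48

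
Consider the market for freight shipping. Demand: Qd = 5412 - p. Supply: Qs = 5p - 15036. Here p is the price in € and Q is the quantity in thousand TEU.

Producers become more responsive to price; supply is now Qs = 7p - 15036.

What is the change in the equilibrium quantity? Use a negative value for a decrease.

Solve the original market: 5412 - p = 5p - 15036, hence p = 3408 and Q = 2004.
The shock moves the curves to Qd = 5412 - p and Qs = 7p - 15036.
New equilibrium: 5412 - p = 7p - 15036 ⇒ 20448 = 8p ⇒ p = 2556, Q = 2856.
ΔQ = 2856 − 2004 = +852.

+852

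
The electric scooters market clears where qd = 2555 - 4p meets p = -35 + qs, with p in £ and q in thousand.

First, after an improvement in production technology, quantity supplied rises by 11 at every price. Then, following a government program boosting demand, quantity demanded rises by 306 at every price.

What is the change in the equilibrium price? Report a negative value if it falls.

Initially, 2555 - 4p = p + 35, so 2520 = 5p and p = 504, q = 539.
The new curves are qd = 2861 - 4p (demand) and qs = p + 46 (supply).
Setting them equal: 2861 - 4p = p + 46 → 2815 = 5p, so p = 563 and q = 609.
Δp = 563 − 504 = +59.

+59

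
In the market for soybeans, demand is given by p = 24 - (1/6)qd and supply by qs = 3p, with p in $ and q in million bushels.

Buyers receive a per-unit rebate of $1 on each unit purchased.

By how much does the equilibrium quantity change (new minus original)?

+2

Initially, 144 - 6p = 3p, so 144 = 9p and p = 16, q = 48.
Since buyers' out-of-pocket price is the market price minus the rebate, the effective demand curve becomes qd = 150 - 6p.
Clearing the new market: 150 - 6p = 3p, so p = 50/3 ≈ 16.6667 and q = 50.
Δq = 50 − 48 = +2.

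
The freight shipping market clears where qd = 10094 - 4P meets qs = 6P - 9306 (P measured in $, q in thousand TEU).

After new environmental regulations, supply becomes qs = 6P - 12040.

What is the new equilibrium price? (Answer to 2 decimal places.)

Solve the original market: 10094 - 4P = 6P - 9306, hence P = 1940 and q = 2334.
The shock moves the curves to qd = 10094 - 4P and qs = 6P - 12040.
Clearing the new market: 10094 - 4P = 6P - 12040, so P = 2213.4 and q = 1240.4.

2213.40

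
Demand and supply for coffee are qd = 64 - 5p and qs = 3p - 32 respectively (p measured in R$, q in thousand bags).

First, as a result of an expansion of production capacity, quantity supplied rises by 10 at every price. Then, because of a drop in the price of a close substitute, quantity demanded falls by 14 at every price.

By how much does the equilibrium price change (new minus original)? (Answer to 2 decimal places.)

-3.00

Original equilibrium: 64 - 5p = 3p - 32 gives 96 = 8p, so p = 12 and q = 4.
After the shift, demand is qd = 50 - 5p and supply is qs = 3p - 22.
Clearing the new market: 50 - 5p = 3p - 22, so p = 9 and q = 5.
Δp = 9 − 12 = -3.00.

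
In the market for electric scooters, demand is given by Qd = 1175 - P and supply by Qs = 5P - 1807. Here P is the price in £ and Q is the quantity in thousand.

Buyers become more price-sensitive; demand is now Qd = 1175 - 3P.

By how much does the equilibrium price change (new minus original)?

-124.25

Solve the original market: 1175 - P = 5P - 1807, hence P = 497 and Q = 678.
The new curves are Qd = 1175 - 3P (demand) and Qs = 5P - 1807 (supply).
Equate the new curves: 1175 - 3P = 5P - 1807, giving 2982 = 8P, P = 372.75, Q = 56.75.
ΔP = 372.75 − 497 = -124.25.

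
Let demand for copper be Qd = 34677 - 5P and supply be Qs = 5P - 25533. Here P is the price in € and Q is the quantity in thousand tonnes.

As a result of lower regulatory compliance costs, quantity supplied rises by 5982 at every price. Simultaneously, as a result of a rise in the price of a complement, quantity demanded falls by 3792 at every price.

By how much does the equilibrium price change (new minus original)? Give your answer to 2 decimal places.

Solve the original market: 34677 - 5P = 5P - 25533, hence P = 6021 and Q = 4572.
The new curves are Qd = 30885 - 5P (demand) and Qs = 5P - 19551 (supply).
New equilibrium: 30885 - 5P = 5P - 19551 ⇒ 50436 = 10P ⇒ P = 5043.6, Q = 5667.
ΔP = 5043.6 − 6021 = -977.40.

-977.40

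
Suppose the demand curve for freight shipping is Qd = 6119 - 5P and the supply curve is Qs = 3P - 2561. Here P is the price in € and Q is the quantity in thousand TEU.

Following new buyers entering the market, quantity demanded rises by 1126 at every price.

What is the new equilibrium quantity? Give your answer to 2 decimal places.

1116.25

Before the shock: 6119 - 5P = 3P - 2561 ⇒ 8680 = 8P ⇒ P = 1085, Q = 694.
The new curves are Qd = 7245 - 5P (demand) and Qs = 3P - 2561 (supply).
New equilibrium: 7245 - 5P = 3P - 2561 ⇒ 9806 = 8P ⇒ P = 1225.75, Q = 1116.25.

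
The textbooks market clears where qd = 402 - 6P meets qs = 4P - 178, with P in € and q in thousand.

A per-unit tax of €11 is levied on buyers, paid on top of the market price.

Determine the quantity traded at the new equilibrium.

27.6

Original equilibrium: 402 - 6P = 4P - 178 gives 580 = 10P, so P = 58 and q = 54.
Since buyers pay the price plus the tax, the effective demand curve becomes qd = 336 - 6P.
Setting them equal: 336 - 6P = 4P - 178 → 514 = 10P, so P = 51.4 and q = 27.6.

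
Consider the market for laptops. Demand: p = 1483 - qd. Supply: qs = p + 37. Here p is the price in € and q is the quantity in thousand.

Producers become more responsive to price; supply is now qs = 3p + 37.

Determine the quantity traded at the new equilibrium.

1121.5

Initially, 1483 - p = p + 37, so 1446 = 2p and p = 723, q = 760.
After the shift, demand is qd = 1483 - p and supply is qs = 3p + 37.
Setting them equal: 1483 - p = 3p + 37 → 1446 = 4p, so p = 361.5 and q = 1121.5.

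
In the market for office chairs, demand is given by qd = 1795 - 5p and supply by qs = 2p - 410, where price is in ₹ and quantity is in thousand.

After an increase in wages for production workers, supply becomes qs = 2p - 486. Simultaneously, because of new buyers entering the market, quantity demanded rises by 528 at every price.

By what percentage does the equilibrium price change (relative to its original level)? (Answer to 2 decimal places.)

Initially, 1795 - 5p = 2p - 410, so 2205 = 7p and p = 315, q = 220.
The shock moves the curves to qd = 2323 - 5p and qs = 2p - 486.
Clearing the new market: 2323 - 5p = 2p - 486, so p = 2809/7 ≈ 401.2857 and q = 2216/7 ≈ 316.5714.
%Δp = (401.2857 − 315) / 315 × 100 = +27.39%.

+27.39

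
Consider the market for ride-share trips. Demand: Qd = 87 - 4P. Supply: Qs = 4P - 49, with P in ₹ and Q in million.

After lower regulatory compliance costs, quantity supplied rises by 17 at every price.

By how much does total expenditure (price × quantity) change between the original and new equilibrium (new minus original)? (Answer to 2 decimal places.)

Before the shock: 87 - 4P = 4P - 49 ⇒ 136 = 8P ⇒ P = 17, Q = 19.
After the shift, demand is Qd = 87 - 4P and supply is Qs = 4P - 32.
Clearing the new market: 87 - 4P = 4P - 32, so P = 14.875 and Q = 27.5.
Expenditure moves from 17×19 = 323 to 14.875×27.5 = 409.0625; change = +86.06.

+86.06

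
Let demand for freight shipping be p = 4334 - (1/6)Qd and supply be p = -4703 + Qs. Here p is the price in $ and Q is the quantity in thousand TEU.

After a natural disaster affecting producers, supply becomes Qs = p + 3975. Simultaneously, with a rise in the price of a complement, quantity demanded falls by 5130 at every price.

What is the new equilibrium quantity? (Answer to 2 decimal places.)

Original equilibrium: 26004 - 6p = p + 4703 gives 21301 = 7p, so p = 3043 and Q = 7746.
The shock moves the curves to Qd = 20874 - 6p and Qs = p + 3975.
Equate the new curves: 20874 - 6p = p + 3975, giving 16899 = 7p, p = 16899/7 ≈ 2414.1429, Q = 44724/7 ≈ 6389.1429.

6389.14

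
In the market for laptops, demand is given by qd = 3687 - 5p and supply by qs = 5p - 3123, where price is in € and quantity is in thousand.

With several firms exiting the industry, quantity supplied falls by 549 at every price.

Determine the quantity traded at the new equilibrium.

7.5

Original equilibrium: 3687 - 5p = 5p - 3123 gives 6810 = 10p, so p = 681 and q = 282.
After the shift, demand is qd = 3687 - 5p and supply is qs = 5p - 3672.
New equilibrium: 3687 - 5p = 5p - 3672 ⇒ 7359 = 10p ⇒ p = 735.9, q = 7.5.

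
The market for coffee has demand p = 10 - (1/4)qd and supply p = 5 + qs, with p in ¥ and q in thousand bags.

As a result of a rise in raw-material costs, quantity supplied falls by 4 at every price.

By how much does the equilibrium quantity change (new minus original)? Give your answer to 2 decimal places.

-3.20

Initially, 40 - 4p = p - 5, so 45 = 5p and p = 9, q = 4.
After the shift, demand is qd = 40 - 4p and supply is qs = p - 9.
Clearing the new market: 40 - 4p = p - 9, so p = 9.8 and q = 0.8.
Δq = 0.8 − 4 = -3.20.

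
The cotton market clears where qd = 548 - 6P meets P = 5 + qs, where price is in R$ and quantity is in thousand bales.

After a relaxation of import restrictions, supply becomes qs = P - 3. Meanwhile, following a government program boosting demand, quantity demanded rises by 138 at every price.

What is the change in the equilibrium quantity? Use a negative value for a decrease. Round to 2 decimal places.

+21.43

Solve the original market: 548 - 6P = P - 5, hence P = 79 and q = 74.
With the change applied: demand qd = 686 - 6P, supply qs = P - 3.
Clearing the new market: 686 - 6P = P - 3, so P = 689/7 ≈ 98.4286 and q = 668/7 ≈ 95.4286.
Δq = 95.4286 − 74 = +21.43.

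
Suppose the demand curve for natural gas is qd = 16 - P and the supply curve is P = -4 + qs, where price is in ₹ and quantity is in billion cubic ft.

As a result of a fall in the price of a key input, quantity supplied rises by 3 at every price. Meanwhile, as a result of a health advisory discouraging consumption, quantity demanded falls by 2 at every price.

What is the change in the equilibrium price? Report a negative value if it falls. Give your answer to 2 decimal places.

Before the shock: 16 - P = P + 4 ⇒ 12 = 2P ⇒ P = 6, q = 10.
The new curves are qd = 14 - P (demand) and qs = P + 7 (supply).
Equate the new curves: 14 - P = P + 7, giving 7 = 2P, P = 3.5, q = 10.5.
ΔP = 3.5 − 6 = -2.50.

-2.50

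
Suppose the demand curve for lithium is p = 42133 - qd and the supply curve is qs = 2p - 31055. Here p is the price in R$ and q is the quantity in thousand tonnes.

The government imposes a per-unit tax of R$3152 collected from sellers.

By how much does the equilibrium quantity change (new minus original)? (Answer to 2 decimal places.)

Initially, 42133 - p = 2p - 31055, so 73188 = 3p and p = 24396, q = 17737.
Since sellers keep the price net of the tax, the effective supply curve becomes qs = 2p - 37359.
New equilibrium: 42133 - p = 2p - 37359 ⇒ 79492 = 3p ⇒ p = 79492/3 ≈ 26497.3333, q = 46907/3 ≈ 15635.6667.
Δq = 15635.6667 − 17737 = -2101.33.

-2101.33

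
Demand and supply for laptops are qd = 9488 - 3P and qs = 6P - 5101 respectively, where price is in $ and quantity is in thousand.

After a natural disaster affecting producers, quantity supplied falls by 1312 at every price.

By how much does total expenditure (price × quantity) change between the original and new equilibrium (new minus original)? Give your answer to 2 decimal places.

-98448.59

Initially, 9488 - 3P = 6P - 5101, so 14589 = 9P and P = 1621, q = 4625.
The new curves are qd = 9488 - 3P (demand) and qs = 6P - 6413 (supply).
Equate the new curves: 9488 - 3P = 6P - 6413, giving 15901 = 9P, P = 15901/9 ≈ 1766.7778, q = 12563/3 ≈ 4187.6667.
Expenditure moves from 1621×4625 = 7497125 to 1766.7778×4187.6667 = 7398676.4074; change = -98448.59.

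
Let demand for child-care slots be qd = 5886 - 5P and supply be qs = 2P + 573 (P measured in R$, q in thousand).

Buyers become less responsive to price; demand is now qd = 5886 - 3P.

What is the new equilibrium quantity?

Solve the original market: 5886 - 5P = 2P + 573, hence P = 759 and q = 2091.
The shock moves the curves to qd = 5886 - 3P and qs = 2P + 573.
Clearing the new market: 5886 - 3P = 2P + 573, so P = 1062.6 and q = 2698.2.

2698.2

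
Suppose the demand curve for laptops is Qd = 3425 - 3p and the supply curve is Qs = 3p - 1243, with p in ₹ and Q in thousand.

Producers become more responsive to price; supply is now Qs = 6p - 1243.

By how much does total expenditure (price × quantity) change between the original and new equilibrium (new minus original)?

+120590

Original equilibrium: 3425 - 3p = 3p - 1243 gives 4668 = 6p, so p = 778 and Q = 1091.
The new curves are Qd = 3425 - 3p (demand) and Qs = 6p - 1243 (supply).
Clearing the new market: 3425 - 3p = 6p - 1243, so p = 1556/3 ≈ 518.6667 and Q = 1869.
Expenditure moves from 778×1091 = 848798 to 518.6667×1869 = 969388; change = +120590.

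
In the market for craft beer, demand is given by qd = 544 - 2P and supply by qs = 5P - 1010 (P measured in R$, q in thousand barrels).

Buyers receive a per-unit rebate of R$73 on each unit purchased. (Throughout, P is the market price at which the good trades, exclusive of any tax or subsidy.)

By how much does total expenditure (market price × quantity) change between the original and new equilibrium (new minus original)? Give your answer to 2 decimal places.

Initially, 544 - 2P = 5P - 1010, so 1554 = 7P and P = 222, q = 100.
Since buyers' out-of-pocket price is the market price minus the rebate, the effective demand curve becomes qd = 690 - 2P.
Clearing the new market: 690 - 2P = 5P - 1010, so P = 1700/7 ≈ 242.8571 and q = 1430/7 ≈ 204.2857.
Expenditure moves from 222×100 = 22200 to 242.8571×204.2857 = 49612.2449; change = +27412.24.

+27412.24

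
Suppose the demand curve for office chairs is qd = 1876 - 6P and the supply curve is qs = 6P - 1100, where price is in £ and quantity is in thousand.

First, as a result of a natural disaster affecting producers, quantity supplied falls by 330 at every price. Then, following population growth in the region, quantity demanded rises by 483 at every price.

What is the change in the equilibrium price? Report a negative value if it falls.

+67.75

Initially, 1876 - 6P = 6P - 1100, so 2976 = 12P and P = 248, q = 388.
After the shift, demand is qd = 2359 - 6P and supply is qs = 6P - 1430.
Clearing the new market: 2359 - 6P = 6P - 1430, so P = 315.75 and q = 464.5.
ΔP = 315.75 − 248 = +67.75.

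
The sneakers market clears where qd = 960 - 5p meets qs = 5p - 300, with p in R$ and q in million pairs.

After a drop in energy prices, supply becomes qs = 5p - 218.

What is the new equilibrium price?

Initially, 960 - 5p = 5p - 300, so 1260 = 10p and p = 126, q = 330.
With the change applied: demand qd = 960 - 5p, supply qs = 5p - 218.
Setting them equal: 960 - 5p = 5p - 218 → 1178 = 10p, so p = 117.8 and q = 371.

117.8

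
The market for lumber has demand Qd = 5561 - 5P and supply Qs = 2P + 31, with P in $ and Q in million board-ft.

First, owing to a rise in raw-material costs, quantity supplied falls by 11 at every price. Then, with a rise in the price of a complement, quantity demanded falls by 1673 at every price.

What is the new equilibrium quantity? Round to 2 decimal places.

Original equilibrium: 5561 - 5P = 2P + 31 gives 5530 = 7P, so P = 790 and Q = 1611.
With the change applied: demand Qd = 3888 - 5P, supply Qs = 2P + 20.
Setting them equal: 3888 - 5P = 2P + 20 → 3868 = 7P, so P = 3868/7 ≈ 552.5714 and Q = 7876/7 ≈ 1125.1429.

1125.14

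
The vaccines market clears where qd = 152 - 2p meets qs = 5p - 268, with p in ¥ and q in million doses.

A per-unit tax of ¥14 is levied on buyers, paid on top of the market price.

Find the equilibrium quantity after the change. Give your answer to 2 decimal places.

Original equilibrium: 152 - 2p = 5p - 268 gives 420 = 7p, so p = 60 and q = 32.
Since buyers pay the price plus the tax, the effective demand curve becomes qd = 124 - 2p.
Equate the new curves: 124 - 2p = 5p - 268, giving 392 = 7p, p = 56, q = 12.

12.00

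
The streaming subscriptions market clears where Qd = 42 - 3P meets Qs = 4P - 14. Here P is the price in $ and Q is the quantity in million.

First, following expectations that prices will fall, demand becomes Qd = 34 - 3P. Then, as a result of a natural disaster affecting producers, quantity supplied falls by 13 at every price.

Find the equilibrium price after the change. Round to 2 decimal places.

Before the shock: 42 - 3P = 4P - 14 ⇒ 56 = 7P ⇒ P = 8, Q = 18.
The new curves are Qd = 34 - 3P (demand) and Qs = 4P - 27 (supply).
Setting them equal: 34 - 3P = 4P - 27 → 61 = 7P, so P = 61/7 ≈ 8.7143 and Q = 55/7 ≈ 7.8571.

8.71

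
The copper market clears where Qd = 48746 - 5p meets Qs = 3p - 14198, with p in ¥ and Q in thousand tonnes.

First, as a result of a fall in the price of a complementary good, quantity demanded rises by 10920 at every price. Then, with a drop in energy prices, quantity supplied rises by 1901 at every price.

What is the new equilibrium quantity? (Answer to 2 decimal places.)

Original equilibrium: 48746 - 5p = 3p - 14198 gives 62944 = 8p, so p = 7868 and Q = 9406.
The new curves are Qd = 59666 - 5p (demand) and Qs = 3p - 12297 (supply).
Equate the new curves: 59666 - 5p = 3p - 12297, giving 71963 = 8p, p = 8995.375, Q = 14689.125.

14689.13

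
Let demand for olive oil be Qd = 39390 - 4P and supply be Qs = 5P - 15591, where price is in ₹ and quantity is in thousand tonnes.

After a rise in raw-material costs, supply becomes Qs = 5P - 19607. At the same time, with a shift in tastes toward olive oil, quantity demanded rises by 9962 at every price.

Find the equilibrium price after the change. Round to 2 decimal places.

Original equilibrium: 39390 - 4P = 5P - 15591 gives 54981 = 9P, so P = 6109 and Q = 14954.
With the change applied: demand Qd = 49352 - 4P, supply Qs = 5P - 19607.
Equate the new curves: 49352 - 4P = 5P - 19607, giving 68959 = 9P, P = 68959/9 ≈ 7662.1111, Q = 168332/9 ≈ 18703.5556.

7662.11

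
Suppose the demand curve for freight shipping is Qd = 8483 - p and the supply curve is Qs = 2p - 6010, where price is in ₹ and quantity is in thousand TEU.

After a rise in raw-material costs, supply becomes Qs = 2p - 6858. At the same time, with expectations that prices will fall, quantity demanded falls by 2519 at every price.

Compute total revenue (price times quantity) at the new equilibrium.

Solve the original market: 8483 - p = 2p - 6010, hence p = 4831 and Q = 3652.
With the change applied: demand Qd = 5964 - p, supply Qs = 2p - 6858.
New equilibrium: 5964 - p = 2p - 6858 ⇒ 12822 = 3p ⇒ p = 4274, Q = 1690.
New expenditure = 4274 × 1690 = 7223060.

7223060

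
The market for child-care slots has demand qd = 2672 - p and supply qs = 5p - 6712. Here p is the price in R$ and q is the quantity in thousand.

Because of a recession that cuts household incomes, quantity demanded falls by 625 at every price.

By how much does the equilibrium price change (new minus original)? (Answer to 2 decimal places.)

-104.17

Solve the original market: 2672 - p = 5p - 6712, hence p = 1564 and q = 1108.
The new curves are qd = 2047 - p (demand) and qs = 5p - 6712 (supply).
Equate the new curves: 2047 - p = 5p - 6712, giving 8759 = 6p, p = 8759/6 ≈ 1459.8333, q = 3523/6 ≈ 587.1667.
Δp = 1459.8333 − 1564 = -104.17.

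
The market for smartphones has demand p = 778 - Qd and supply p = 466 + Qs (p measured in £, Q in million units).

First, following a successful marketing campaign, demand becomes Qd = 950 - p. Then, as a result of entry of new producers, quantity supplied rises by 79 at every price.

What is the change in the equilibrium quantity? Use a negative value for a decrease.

Original equilibrium: 778 - p = p - 466 gives 1244 = 2p, so p = 622 and Q = 156.
The shock moves the curves to Qd = 950 - p and Qs = p - 387.
Clearing the new market: 950 - p = p - 387, so p = 668.5 and Q = 281.5.
ΔQ = 281.5 − 156 = +125.5.

+125.5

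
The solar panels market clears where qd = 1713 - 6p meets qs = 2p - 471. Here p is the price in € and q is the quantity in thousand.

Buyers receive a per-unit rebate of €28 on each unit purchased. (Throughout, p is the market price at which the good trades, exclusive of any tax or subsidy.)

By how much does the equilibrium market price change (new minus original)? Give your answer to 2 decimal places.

+21.00

Before the shock: 1713 - 6p = 2p - 471 ⇒ 2184 = 8p ⇒ p = 273, q = 75.
Since buyers' out-of-pocket price is the market price minus the rebate, the effective demand curve becomes qd = 1881 - 6p.
Setting them equal: 1881 - 6p = 2p - 471 → 2352 = 8p, so p = 294 and q = 117.
Δp = 294 − 273 = +21.00.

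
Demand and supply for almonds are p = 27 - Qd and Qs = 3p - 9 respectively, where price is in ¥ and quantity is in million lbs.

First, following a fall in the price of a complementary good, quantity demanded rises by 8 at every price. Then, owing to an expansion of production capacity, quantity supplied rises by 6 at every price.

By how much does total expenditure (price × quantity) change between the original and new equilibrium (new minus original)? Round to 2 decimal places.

+80.25

Original equilibrium: 27 - p = 3p - 9 gives 36 = 4p, so p = 9 and Q = 18.
The new curves are Qd = 35 - p (demand) and Qs = 3p - 3 (supply).
Clearing the new market: 35 - p = 3p - 3, so p = 9.5 and Q = 25.5.
Expenditure moves from 9×18 = 162 to 9.5×25.5 = 242.25; change = +80.25.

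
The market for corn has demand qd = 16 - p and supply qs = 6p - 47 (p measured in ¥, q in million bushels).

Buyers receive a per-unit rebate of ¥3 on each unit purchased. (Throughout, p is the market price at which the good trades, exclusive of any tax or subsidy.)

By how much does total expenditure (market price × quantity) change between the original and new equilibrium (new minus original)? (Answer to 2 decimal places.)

+27.24

Before the shock: 16 - p = 6p - 47 ⇒ 63 = 7p ⇒ p = 9, q = 7.
Since buyers' out-of-pocket price is the market price minus the rebate, the effective demand curve becomes qd = 19 - p.
Equate the new curves: 19 - p = 6p - 47, giving 66 = 7p, p = 66/7 ≈ 9.4286, q = 67/7 ≈ 9.5714.
Expenditure moves from 9×7 = 63 to 9.4286×9.5714 = 90.2449; change = +27.24.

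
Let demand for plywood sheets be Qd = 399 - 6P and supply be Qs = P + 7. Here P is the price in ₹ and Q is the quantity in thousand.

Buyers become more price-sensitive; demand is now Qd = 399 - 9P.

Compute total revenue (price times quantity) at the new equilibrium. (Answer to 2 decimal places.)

Original equilibrium: 399 - 6P = P + 7 gives 392 = 7P, so P = 56 and Q = 63.
After the shift, demand is Qd = 399 - 9P and supply is Qs = P + 7.
Clearing the new market: 399 - 9P = P + 7, so P = 39.2 and Q = 46.2.
New expenditure = 39.2 × 46.2 = 1811.04.

1811.04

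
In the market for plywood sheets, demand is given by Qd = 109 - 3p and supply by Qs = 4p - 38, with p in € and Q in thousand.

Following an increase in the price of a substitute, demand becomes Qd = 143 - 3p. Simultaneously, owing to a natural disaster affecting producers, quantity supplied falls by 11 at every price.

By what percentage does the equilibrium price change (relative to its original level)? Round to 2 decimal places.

Solve the original market: 109 - 3p = 4p - 38, hence p = 21 and Q = 46.
The new curves are Qd = 143 - 3p (demand) and Qs = 4p - 49 (supply).
Setting them equal: 143 - 3p = 4p - 49 → 192 = 7p, so p = 192/7 ≈ 27.4286 and Q = 425/7 ≈ 60.7143.
%Δp = (27.4286 − 21) / 21 × 100 = +30.61%.

+30.61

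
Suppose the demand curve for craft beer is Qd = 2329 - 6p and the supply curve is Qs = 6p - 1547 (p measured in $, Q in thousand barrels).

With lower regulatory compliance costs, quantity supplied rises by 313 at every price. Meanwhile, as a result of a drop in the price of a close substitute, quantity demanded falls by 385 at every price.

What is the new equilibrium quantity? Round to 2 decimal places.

355.00

Original equilibrium: 2329 - 6p = 6p - 1547 gives 3876 = 12p, so p = 323 and Q = 391.
With the change applied: demand Qd = 1944 - 6p, supply Qs = 6p - 1234.
New equilibrium: 1944 - 6p = 6p - 1234 ⇒ 3178 = 12p ⇒ p = 1589/6 ≈ 264.8333, Q = 355.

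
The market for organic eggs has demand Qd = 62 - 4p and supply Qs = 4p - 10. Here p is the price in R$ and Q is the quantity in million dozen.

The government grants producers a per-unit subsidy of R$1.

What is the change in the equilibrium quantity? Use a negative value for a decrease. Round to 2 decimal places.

+2.00

Initially, 62 - 4p = 4p - 10, so 72 = 8p and p = 9, Q = 26.
Since sellers receive the price plus the subsidy, the effective supply curve becomes Qs = 4p - 6.
Clearing the new market: 62 - 4p = 4p - 6, so p = 8.5 and Q = 28.
ΔQ = 28 − 26 = +2.00.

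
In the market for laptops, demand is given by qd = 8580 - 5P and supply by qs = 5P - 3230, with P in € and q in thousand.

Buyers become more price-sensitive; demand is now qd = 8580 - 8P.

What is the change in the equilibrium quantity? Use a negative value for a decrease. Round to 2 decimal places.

Solve the original market: 8580 - 5P = 5P - 3230, hence P = 1181 and q = 2675.
With the change applied: demand qd = 8580 - 8P, supply qs = 5P - 3230.
Setting them equal: 8580 - 8P = 5P - 3230 → 11810 = 13P, so P = 11810/13 ≈ 908.4615 and q = 17060/13 ≈ 1312.3077.
Δq = 1312.3077 − 2675 = -1362.69.

-1362.69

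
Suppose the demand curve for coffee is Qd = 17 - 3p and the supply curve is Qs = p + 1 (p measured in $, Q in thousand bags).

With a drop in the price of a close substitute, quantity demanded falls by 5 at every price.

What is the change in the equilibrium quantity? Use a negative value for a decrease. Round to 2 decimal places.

-1.25

Solve the original market: 17 - 3p = p + 1, hence p = 4 and Q = 5.
The new curves are Qd = 12 - 3p (demand) and Qs = p + 1 (supply).
Clearing the new market: 12 - 3p = p + 1, so p = 2.75 and Q = 3.75.
ΔQ = 3.75 − 5 = -1.25.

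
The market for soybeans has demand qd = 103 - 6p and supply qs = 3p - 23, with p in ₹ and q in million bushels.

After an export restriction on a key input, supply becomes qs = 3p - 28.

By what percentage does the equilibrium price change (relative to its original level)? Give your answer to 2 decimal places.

+3.97

Initially, 103 - 6p = 3p - 23, so 126 = 9p and p = 14, q = 19.
The new curves are qd = 103 - 6p (demand) and qs = 3p - 28 (supply).
Clearing the new market: 103 - 6p = 3p - 28, so p = 131/9 ≈ 14.5556 and q = 47/3 ≈ 15.6667.
%Δp = (14.5556 − 14) / 14 × 100 = +3.97%.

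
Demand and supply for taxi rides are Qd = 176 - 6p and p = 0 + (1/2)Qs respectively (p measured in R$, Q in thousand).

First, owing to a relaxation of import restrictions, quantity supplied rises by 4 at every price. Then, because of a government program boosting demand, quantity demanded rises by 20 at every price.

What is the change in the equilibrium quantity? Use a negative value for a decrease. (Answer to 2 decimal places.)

+8.00

Before the shock: 176 - 6p = 2p ⇒ 176 = 8p ⇒ p = 22, Q = 44.
The new curves are Qd = 196 - 6p (demand) and Qs = 2p + 4 (supply).
Clearing the new market: 196 - 6p = 2p + 4, so p = 24 and Q = 52.
ΔQ = 52 − 44 = +8.00.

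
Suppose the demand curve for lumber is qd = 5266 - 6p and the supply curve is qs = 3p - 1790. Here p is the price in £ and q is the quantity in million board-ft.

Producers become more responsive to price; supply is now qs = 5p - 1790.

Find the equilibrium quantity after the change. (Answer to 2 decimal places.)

Initially, 5266 - 6p = 3p - 1790, so 7056 = 9p and p = 784, q = 562.
After the shift, demand is qd = 5266 - 6p and supply is qs = 5p - 1790.
Setting them equal: 5266 - 6p = 5p - 1790 → 7056 = 11p, so p = 7056/11 ≈ 641.4545 and q = 15590/11 ≈ 1417.2727.

1417.27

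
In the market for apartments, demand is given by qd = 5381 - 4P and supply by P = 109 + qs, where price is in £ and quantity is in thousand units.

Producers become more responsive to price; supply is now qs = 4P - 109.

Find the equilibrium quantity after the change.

2636

Initially, 5381 - 4P = P - 109, so 5490 = 5P and P = 1098, q = 989.
After the shift, demand is qd = 5381 - 4P and supply is qs = 4P - 109.
Setting them equal: 5381 - 4P = 4P - 109 → 5490 = 8P, so P = 686.25 and q = 2636.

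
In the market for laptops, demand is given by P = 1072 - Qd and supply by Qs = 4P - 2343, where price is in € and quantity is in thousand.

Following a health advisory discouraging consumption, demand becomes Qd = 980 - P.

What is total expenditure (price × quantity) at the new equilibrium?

209614.84

Original equilibrium: 1072 - P = 4P - 2343 gives 3415 = 5P, so P = 683 and Q = 389.
The shock moves the curves to Qd = 980 - P and Qs = 4P - 2343.
Clearing the new market: 980 - P = 4P - 2343, so P = 664.6 and Q = 315.4.
New expenditure = 664.6 × 315.4 = 209614.84.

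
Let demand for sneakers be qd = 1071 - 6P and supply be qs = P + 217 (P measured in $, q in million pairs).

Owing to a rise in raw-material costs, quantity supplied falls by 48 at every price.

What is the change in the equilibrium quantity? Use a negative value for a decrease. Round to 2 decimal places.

Original equilibrium: 1071 - 6P = P + 217 gives 854 = 7P, so P = 122 and q = 339.
The new curves are qd = 1071 - 6P (demand) and qs = P + 169 (supply).
Equate the new curves: 1071 - 6P = P + 169, giving 902 = 7P, P = 902/7 ≈ 128.8571, q = 2085/7 ≈ 297.8571.
Δq = 297.8571 − 339 = -41.14.

-41.14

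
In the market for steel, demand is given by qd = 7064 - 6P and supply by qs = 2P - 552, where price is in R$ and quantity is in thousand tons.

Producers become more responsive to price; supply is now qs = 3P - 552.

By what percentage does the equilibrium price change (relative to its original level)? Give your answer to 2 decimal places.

Before the shock: 7064 - 6P = 2P - 552 ⇒ 7616 = 8P ⇒ P = 952, q = 1352.
After the shift, demand is qd = 7064 - 6P and supply is qs = 3P - 552.
Equate the new curves: 7064 - 6P = 3P - 552, giving 7616 = 9P, P = 7616/9 ≈ 846.2222, q = 5960/3 ≈ 1986.6667.
%ΔP = (846.2222 − 952) / 952 × 100 = -11.11%.

-11.11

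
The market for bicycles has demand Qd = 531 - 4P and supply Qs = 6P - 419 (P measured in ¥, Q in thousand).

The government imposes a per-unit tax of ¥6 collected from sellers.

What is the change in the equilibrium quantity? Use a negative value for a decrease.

-14.4

Before the shock: 531 - 4P = 6P - 419 ⇒ 950 = 10P ⇒ P = 95, Q = 151.
Since sellers keep the price net of the tax, the effective supply curve becomes Qs = 6P - 455.
Clearing the new market: 531 - 4P = 6P - 455, so P = 98.6 and Q = 136.6.
ΔQ = 136.6 − 151 = -14.4.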